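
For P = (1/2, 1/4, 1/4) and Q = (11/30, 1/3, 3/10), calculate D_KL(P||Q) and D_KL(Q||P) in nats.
D_KL(P||Q) = 0.0376, D_KL(Q||P) = 0.0369

KL divergence is not symmetric: D_KL(P||Q) ≠ D_KL(Q||P) in general.

D_KL(P||Q) = 0.0376 nats
D_KL(Q||P) = 0.0369 nats

No, they are not equal!

This asymmetry is why KL divergence is not a true distance metric.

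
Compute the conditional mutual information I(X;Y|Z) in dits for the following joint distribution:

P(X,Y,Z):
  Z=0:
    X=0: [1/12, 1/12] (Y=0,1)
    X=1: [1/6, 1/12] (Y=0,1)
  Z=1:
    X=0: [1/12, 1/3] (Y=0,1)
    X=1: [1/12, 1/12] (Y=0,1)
0.0133 dits

Conditional mutual information: I(X;Y|Z) = H(X|Z) + H(Y|Z) - H(X,Y|Z)

H(Z) = 0.2950
H(X,Z) = 0.5683 → H(X|Z) = 0.2734
H(Y,Z) = 0.5683 → H(Y|Z) = 0.2734
H(X,Y,Z) = 0.8283 → H(X,Y|Z) = 0.5334

I(X;Y|Z) = 0.2734 + 0.2734 - 0.5334 = 0.0133 dits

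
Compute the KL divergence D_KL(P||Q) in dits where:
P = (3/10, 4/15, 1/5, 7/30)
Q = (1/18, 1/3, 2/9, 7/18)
0.1330 dits

KL divergence: D_KL(P||Q) = Σ p(x) log(p(x)/q(x))

Computing term by term:
  x=0: 3/10 × log_10[(3/10)/(1/18)] = 3/10 × 0.7324 = 0.2197
  x=1: 4/15 × log_10[(4/15)/(1/3)] = 4/15 × -0.0969 = -0.0258
  x=2: 1/5 × log_10[(1/5)/(2/9)] = 1/5 × -0.0458 = -0.0092
  x=3: 7/30 × log_10[(7/30)/(7/18)] = 7/30 × -0.2218 = -0.0518

D_KL(P||Q) = 0.1330 dits

Note: KL divergence is always non-negative and equals 0 iff P = Q.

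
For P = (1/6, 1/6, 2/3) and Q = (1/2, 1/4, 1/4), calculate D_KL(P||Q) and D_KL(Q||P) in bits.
D_KL(P||Q) = 0.5817, D_KL(Q||P) = 0.5850

KL divergence is not symmetric: D_KL(P||Q) ≠ D_KL(Q||P) in general.

D_KL(P||Q) = 0.5817 bits
D_KL(Q||P) = 0.5850 bits

No, they are not equal!

This asymmetry is why KL divergence is not a true distance metric.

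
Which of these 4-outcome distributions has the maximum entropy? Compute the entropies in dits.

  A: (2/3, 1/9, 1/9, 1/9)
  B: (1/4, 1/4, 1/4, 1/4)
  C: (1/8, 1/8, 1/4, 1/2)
B

For a discrete distribution over n outcomes, entropy is maximized by the uniform distribution.

Computing entropies:
H(A) = 0.4355 dits
H(B) = 0.6021 dits
H(C) = 0.5268 dits

The uniform distribution (where all probabilities equal 1/4) achieves the maximum entropy of log_10(4) = 0.6021 dits.

Distribution B has the highest entropy.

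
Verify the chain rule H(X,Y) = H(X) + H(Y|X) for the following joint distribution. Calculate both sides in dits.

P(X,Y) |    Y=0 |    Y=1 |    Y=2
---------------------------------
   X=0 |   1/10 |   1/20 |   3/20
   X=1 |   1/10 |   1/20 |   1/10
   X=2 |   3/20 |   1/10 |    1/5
H(X,Y) = 0.9171, H(X) = 0.4634, H(Y|X) = 0.4536 (all in dits)

Chain rule: H(X,Y) = H(X) + H(Y|X)

Left side — joint entropy directly:
H(X,Y) = -Σ p(x,y) log p(x,y) = 0.9171 dits

Right side — compute H(Y|X) from the conditional distributions:
P(X) = (3/10, 1/4, 9/20), so H(X) = 0.4634 dits
H(Y|X) = Σ_x P(X=x) · H(Y|X=x):
  P(Y|X=0) = (1/3, 1/6, 1/2), H(Y|X=0) = 0.4392, weight P(X=0) = 3/10
  P(Y|X=1) = (2/5, 1/5, 2/5), H(Y|X=1) = 0.4581, weight P(X=1) = 1/4
  P(Y|X=2) = (1/3, 2/9, 4/9), H(Y|X=2) = 0.4607, weight P(X=2) = 9/20
H(Y|X) = 0.4536 dits

H(X) + H(Y|X) = 0.4634 + 0.4536 = 0.9171 dits

Both sides equal 0.9171 dits. ✓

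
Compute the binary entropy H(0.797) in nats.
0.5045 nats

The binary entropy function is:
H(p) = -p log(p) - (1-p) log(1-p)

H(0.797) = -0.797 × log_e(0.797) - 0.203 × log_e(0.203)
H(0.797) = 0.5045 nats

Note: Binary entropy is maximized at p=0.5 (H=1 bit) and minimized at p=0 or p=1 (H=0).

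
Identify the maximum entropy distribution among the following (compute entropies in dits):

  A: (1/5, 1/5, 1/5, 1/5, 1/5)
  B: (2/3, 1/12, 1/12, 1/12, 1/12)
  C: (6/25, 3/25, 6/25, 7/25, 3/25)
A

For a discrete distribution over n outcomes, entropy is maximized by the uniform distribution.

Computing entropies:
H(A) = 0.6990 dits
H(B) = 0.4771 dits
H(C) = 0.6733 dits

The uniform distribution (where all probabilities equal 1/5) achieves the maximum entropy of log_10(5) = 0.6990 dits.

Distribution A has the highest entropy.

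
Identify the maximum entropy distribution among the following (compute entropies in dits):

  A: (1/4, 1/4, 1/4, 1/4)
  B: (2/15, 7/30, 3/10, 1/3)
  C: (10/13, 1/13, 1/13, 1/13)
A

For a discrete distribution over n outcomes, entropy is maximized by the uniform distribution.

Computing entropies:
H(A) = 0.6021 dits
H(B) = 0.5801 dits
H(C) = 0.3447 dits

The uniform distribution (where all probabilities equal 1/4) achieves the maximum entropy of log_10(4) = 0.6021 dits.

Distribution A has the highest entropy.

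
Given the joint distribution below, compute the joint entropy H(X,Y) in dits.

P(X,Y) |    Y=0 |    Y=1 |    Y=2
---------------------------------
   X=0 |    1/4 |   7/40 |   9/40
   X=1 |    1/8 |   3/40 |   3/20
0.7496 dits

Joint entropy is H(X,Y) = -Σ_{x,y} p(x,y) log p(x,y).

Summing over all non-zero entries:
H(X,Y) = -[1/4·log_10(1/4) + 7/40·log_10(7/40) + 9/40·log_10(9/40) + 1/8·log_10(1/8) + 3/40·log_10(3/40) + 3/20·log_10(3/20)]
H(X,Y) = 0.7496 dits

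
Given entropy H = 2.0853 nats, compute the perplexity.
8.0470

Perplexity is e^H (or exp(H) for natural log).

H = 2.0853 nats
Perplexity = e^2.0853 = 8.0470

Interpretation: The model's uncertainty is equivalent to choosing uniformly among 8.0 options.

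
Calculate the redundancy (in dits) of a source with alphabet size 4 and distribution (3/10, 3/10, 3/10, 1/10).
0.0315 dits

Redundancy measures how far a source is from maximum entropy:
R = H_max - H(X)

Maximum entropy for 4 symbols: H_max = log_10(4) = 0.6021 dits
Actual entropy: H(X) = 0.5706 dits
Redundancy: R = 0.6021 - 0.5706 = 0.0315 dits

This redundancy represents potential for compression: the source could be compressed by 0.0315 dits per symbol.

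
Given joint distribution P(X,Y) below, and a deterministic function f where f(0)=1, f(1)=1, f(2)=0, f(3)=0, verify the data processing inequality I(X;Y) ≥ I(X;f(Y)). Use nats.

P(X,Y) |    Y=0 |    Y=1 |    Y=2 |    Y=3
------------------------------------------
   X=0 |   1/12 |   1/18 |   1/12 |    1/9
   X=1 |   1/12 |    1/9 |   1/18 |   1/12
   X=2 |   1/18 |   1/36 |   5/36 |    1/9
I(X;Y) = 0.0532, I(X;f(Y)) = 0.0390, inequality holds: 0.0532 ≥ 0.0390

Data Processing Inequality: For any Markov chain X → Y → Z, we have I(X;Y) ≥ I(X;Z).

Here Z = f(Y) is a deterministic function of Y, forming X → Y → Z.

Original I(X;Y) = 0.0532 nats

After applying f:
P(X,Z) where Z=f(Y):
- P(X,Z=0) = P(X,Y=2) + P(X,Y=3)
- P(X,Z=1) = P(X,Y=0) + P(X,Y=1)

I(X;Z) = I(X;f(Y)) = 0.0390 nats

Verification: 0.0532 ≥ 0.0390 ✓

Information cannot be created by processing; the function f can only lose information about X.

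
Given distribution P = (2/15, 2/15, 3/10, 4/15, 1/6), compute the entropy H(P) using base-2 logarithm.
2.2356 bits

Shannon entropy is H(X) = -Σ p(x) log p(x).

For P = (2/15, 2/15, 3/10, 4/15, 1/6):
H = -2/15 × log_2(2/15) -2/15 × log_2(2/15) -3/10 × log_2(3/10) -4/15 × log_2(4/15) -1/6 × log_2(1/6)
H = 2.2356 bits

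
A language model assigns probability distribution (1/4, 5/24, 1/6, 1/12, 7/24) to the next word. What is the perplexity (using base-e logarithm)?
4.6573

Perplexity is e^H (or exp(H) for natural log).

First, H = -Σ p log p = 1.5384 nats
Perplexity = e^1.5384 = 4.6573

Interpretation: The model's uncertainty is equivalent to choosing uniformly among 4.7 options.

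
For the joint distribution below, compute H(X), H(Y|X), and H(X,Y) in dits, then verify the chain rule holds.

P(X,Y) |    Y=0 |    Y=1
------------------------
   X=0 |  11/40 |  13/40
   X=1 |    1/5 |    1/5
H(X,Y) = 0.5924, H(X) = 0.2923, H(Y|X) = 0.3001 (all in dits)

Chain rule: H(X,Y) = H(X) + H(Y|X)

Left side — joint entropy directly:
H(X,Y) = -Σ p(x,y) log p(x,y) = 0.5924 dits

Right side — compute H(Y|X) from the conditional distributions:
P(X) = (3/5, 2/5), so H(X) = 0.2923 dits
H(Y|X) = Σ_x P(X=x) · H(Y|X=x):
  P(Y|X=0) = (11/24, 13/24), H(Y|X=0) = 0.2995, weight P(X=0) = 3/5
  P(Y|X=1) = (1/2, 1/2), H(Y|X=1) = 0.3010, weight P(X=1) = 2/5
H(Y|X) = 0.3001 dits

H(X) + H(Y|X) = 0.2923 + 0.3001 = 0.5924 dits

Both sides equal 0.5924 dits. ✓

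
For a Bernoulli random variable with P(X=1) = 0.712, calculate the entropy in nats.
0.6004 nats

The binary entropy function is:
H(p) = -p log(p) - (1-p) log(1-p)

H(0.712) = -0.712 × log_e(0.712) - 0.288 × log_e(0.288)
H(0.712) = 0.6004 nats

Note: Binary entropy is maximized at p=0.5 (H=1 bit) and minimized at p=0 or p=1 (H=0).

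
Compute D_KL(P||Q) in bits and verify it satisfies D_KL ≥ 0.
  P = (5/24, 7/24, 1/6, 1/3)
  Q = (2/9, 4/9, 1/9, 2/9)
0.0958 bits

KL divergence satisfies the Gibbs inequality: D_KL(P||Q) ≥ 0 for all distributions P, Q.

D_KL(P||Q) = Σ p(x) log(p(x)/q(x))
Term by term:
  x=0: 5/24 × log_2[(5/24)/(2/9)] = -0.0194
  x=1: 7/24 × log_2[(7/24)/(4/9)] = -0.1772
  x=2: 1/6 × log_2[(1/6)/(1/9)] = 0.0975
  x=3: 1/3 × log_2[(1/3)/(2/9)] = 0.1950
D_KL(P||Q) = 0.0958 bits

D_KL(P||Q) = 0.0958 ≥ 0 ✓

This non-negativity is a fundamental property: relative entropy cannot be negative because it measures how different Q is from P.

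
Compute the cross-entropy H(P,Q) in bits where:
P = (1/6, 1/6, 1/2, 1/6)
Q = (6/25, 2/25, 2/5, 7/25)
1.9175 bits

Cross-entropy: H(P,Q) = -Σ p(x) log q(x)

Alternatively: H(P,Q) = H(P) + D_KL(P||Q)
H(P) = 1.7925 bits
D_KL(P||Q) = 0.1250 bits

H(P,Q) = 1.7925 + 0.1250 = 1.9175 bits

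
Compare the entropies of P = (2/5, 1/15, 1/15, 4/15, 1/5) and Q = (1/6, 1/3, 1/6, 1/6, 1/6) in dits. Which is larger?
Q

Computing entropies in dits:
H(P) = 0.6089
H(Q) = 0.6778

Distribution Q has higher entropy.

Intuition: The distribution closer to uniform (more spread out) has higher entropy.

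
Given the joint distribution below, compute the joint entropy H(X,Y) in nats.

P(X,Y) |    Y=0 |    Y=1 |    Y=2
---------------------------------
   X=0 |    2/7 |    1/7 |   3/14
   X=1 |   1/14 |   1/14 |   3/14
1.6731 nats

Joint entropy is H(X,Y) = -Σ_{x,y} p(x,y) log p(x,y).

Summing over all non-zero entries:
H(X,Y) = -[2/7·log_e(2/7) + 1/7·log_e(1/7) + 3/14·log_e(3/14) + 1/14·log_e(1/14) + 1/14·log_e(1/14) + 3/14·log_e(3/14)]
H(X,Y) = 1.6731 nats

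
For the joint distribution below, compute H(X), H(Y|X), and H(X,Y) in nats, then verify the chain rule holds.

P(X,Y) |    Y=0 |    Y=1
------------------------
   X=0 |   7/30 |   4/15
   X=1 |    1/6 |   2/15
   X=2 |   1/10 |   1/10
H(X,Y) = 1.7198, H(X) = 1.0297, H(Y|X) = 0.6902 (all in nats)

Chain rule: H(X,Y) = H(X) + H(Y|X)

Left side — joint entropy directly:
H(X,Y) = -Σ p(x,y) log p(x,y) = 1.7198 nats

Right side — compute H(Y|X) from the conditional distributions:
P(X) = (1/2, 3/10, 1/5), so H(X) = 1.0297 nats
H(Y|X) = Σ_x P(X=x) · H(Y|X=x):
  P(Y|X=0) = (7/15, 8/15), H(Y|X=0) = 0.6909, weight P(X=0) = 1/2
  P(Y|X=1) = (5/9, 4/9), H(Y|X=1) = 0.6870, weight P(X=1) = 3/10
  P(Y|X=2) = (1/2, 1/2), H(Y|X=2) = 0.6931, weight P(X=2) = 1/5
H(Y|X) = 0.6902 nats

H(X) + H(Y|X) = 1.0297 + 0.6902 = 1.7198 nats

Both sides equal 1.7198 nats. ✓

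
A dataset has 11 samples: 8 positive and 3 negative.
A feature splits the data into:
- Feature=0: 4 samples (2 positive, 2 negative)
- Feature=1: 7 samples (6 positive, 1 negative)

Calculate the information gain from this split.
0.1052 bits

Information Gain = H(Y) - H(Y|Feature)

Before split:
P(positive) = 8/11 = 0.7273
H(Y) = 0.8454 bits

After split:
Feature=0: H = 1.0000 bits (weight = 4/11)
Feature=1: H = 0.5917 bits (weight = 7/11)
H(Y|Feature) = (4/11)×1.0000 + (7/11)×0.5917 = 0.7402 bits

Information Gain = 0.8454 - 0.7402 = 0.1052 bits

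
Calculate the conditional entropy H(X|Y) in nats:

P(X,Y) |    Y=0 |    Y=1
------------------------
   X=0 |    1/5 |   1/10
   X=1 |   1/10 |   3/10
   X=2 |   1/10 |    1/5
1.0227 nats

Using the chain rule: H(X|Y) = H(X,Y) - H(Y)

First, compute H(X,Y) = 1.6957 nats

Marginal P(Y) = (2/5, 3/5)
H(Y) = 0.6730 nats

H(X|Y) = H(X,Y) - H(Y) = 1.6957 - 0.6730 = 1.0227 nats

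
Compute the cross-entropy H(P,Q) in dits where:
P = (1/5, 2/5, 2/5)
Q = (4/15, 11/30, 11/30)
0.4634 dits

Cross-entropy: H(P,Q) = -Σ p(x) log q(x)

Alternatively: H(P,Q) = H(P) + D_KL(P||Q)
H(P) = 0.4581 dits
D_KL(P||Q) = 0.0052 dits

H(P,Q) = 0.4581 + 0.0052 = 0.4634 dits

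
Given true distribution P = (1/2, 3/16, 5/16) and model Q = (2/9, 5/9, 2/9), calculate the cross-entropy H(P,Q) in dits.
0.5786 dits

Cross-entropy: H(P,Q) = -Σ p(x) log q(x)

Alternatively: H(P,Q) = H(P) + D_KL(P||Q)
H(P) = 0.4447 dits
D_KL(P||Q) = 0.1339 dits

H(P,Q) = 0.4447 + 0.1339 = 0.5786 dits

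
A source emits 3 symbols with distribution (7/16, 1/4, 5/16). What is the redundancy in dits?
0.0117 dits

Redundancy measures how far a source is from maximum entropy:
R = H_max - H(X)

Maximum entropy for 3 symbols: H_max = log_10(3) = 0.4771 dits
Actual entropy: H(X) = 0.4654 dits
Redundancy: R = 0.4771 - 0.4654 = 0.0117 dits

This redundancy represents potential for compression: the source could be compressed by 0.0117 dits per symbol.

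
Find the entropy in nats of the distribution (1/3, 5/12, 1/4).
1.0776 nats

Shannon entropy is H(X) = -Σ p(x) log p(x).

For P = (1/3, 5/12, 1/4):
H = -1/3 × log_e(1/3) -5/12 × log_e(5/12) -1/4 × log_e(1/4)
H = 1.0776 nats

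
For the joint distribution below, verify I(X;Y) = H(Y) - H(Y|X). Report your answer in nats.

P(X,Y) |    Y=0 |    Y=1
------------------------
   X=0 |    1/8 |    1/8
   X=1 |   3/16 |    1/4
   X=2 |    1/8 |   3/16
I(X;Y) = 0.0029 nats

Mutual information has multiple equivalent forms:
- I(X;Y) = H(X) - H(X|Y)
- I(X;Y) = H(Y) - H(Y|X)
- I(X;Y) = H(X) + H(Y) - H(X,Y)

Computing all quantities:
H(X) = 1.0717, H(Y) = 0.6853, H(X,Y) = 1.7541
H(X|Y) = 1.0688, H(Y|X) = 0.6824

Verification:
H(X) - H(X|Y) = 1.0717 - 1.0688 = 0.0029
H(Y) - H(Y|X) = 0.6853 - 0.6824 = 0.0029
H(X) + H(Y) - H(X,Y) = 1.0717 + 0.6853 - 1.7541 = 0.0029

All forms give I(X;Y) = 0.0029 nats. ✓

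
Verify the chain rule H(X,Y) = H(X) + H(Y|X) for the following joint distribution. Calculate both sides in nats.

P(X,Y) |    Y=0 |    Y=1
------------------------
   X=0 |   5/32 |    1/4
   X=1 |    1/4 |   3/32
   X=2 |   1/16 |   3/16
H(X,Y) = 1.6923, H(X) = 1.0796, H(Y|X) = 0.6127 (all in nats)

Chain rule: H(X,Y) = H(X) + H(Y|X)

Left side — joint entropy directly:
H(X,Y) = -Σ p(x,y) log p(x,y) = 1.6923 nats

Right side — compute H(Y|X) from the conditional distributions:
P(X) = (13/32, 11/32, 1/4), so H(X) = 1.0796 nats
H(Y|X) = Σ_x P(X=x) · H(Y|X=x):
  P(Y|X=0) = (5/13, 8/13), H(Y|X=0) = 0.6663, weight P(X=0) = 13/32
  P(Y|X=1) = (8/11, 3/11), H(Y|X=1) = 0.5860, weight P(X=1) = 11/32
  P(Y|X=2) = (1/4, 3/4), H(Y|X=2) = 0.5623, weight P(X=2) = 1/4
H(Y|X) = 0.6127 nats

H(X) + H(Y|X) = 1.0796 + 0.6127 = 1.6923 nats

Both sides equal 1.6923 nats. ✓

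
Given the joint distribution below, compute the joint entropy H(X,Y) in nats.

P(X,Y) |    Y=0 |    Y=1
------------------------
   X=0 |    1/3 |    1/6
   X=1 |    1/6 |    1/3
1.3297 nats

Joint entropy is H(X,Y) = -Σ_{x,y} p(x,y) log p(x,y).

Summing over all non-zero entries:
H(X,Y) = -[1/3·log_e(1/3) + 1/6·log_e(1/6) + 1/6·log_e(1/6) + 1/3·log_e(1/3)]
H(X,Y) = 1.3297 nats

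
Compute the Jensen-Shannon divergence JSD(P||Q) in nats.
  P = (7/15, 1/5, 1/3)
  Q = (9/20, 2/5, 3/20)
0.0349 nats

Jensen-Shannon divergence is:
JSD(P||Q) = 0.5 × D_KL(P||M) + 0.5 × D_KL(Q||M)
where M = 0.5 × (P + Q) is the mixture distribution.

M = 0.5 × (7/15, 1/5, 1/3) + 0.5 × (9/20, 2/5, 3/20) = (11/24, 3/10, 0.241667)

D_KL(P||M) = 0.0345 nats
D_KL(Q||M) = 0.0353 nats

JSD(P||Q) = 0.5 × 0.0345 + 0.5 × 0.0353 = 0.0349 nats

Unlike KL divergence, JSD is symmetric and bounded: 0 ≤ JSD ≤ log(2).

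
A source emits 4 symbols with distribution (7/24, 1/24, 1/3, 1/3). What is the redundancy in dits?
0.0704 dits

Redundancy measures how far a source is from maximum entropy:
R = H_max - H(X)

Maximum entropy for 4 symbols: H_max = log_10(4) = 0.6021 dits
Actual entropy: H(X) = 0.5317 dits
Redundancy: R = 0.6021 - 0.5317 = 0.0704 dits

This redundancy represents potential for compression: the source could be compressed by 0.0704 dits per symbol.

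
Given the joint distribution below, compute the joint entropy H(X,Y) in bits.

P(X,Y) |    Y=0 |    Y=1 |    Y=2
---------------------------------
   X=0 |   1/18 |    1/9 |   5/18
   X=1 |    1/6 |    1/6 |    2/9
2.4411 bits

Joint entropy is H(X,Y) = -Σ_{x,y} p(x,y) log p(x,y).

Summing over all non-zero entries:
H(X,Y) = -[1/18·log_2(1/18) + 1/9·log_2(1/9) + 5/18·log_2(5/18) + 1/6·log_2(1/6) + 1/6·log_2(1/6) + 2/9·log_2(2/9)]
H(X,Y) = 2.4411 bits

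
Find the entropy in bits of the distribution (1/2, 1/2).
1.0000 bits

Shannon entropy is H(X) = -Σ p(x) log p(x).

For P = (1/2, 1/2):
H = -1/2 × log_2(1/2) -1/2 × log_2(1/2)
H = 1.0000 bits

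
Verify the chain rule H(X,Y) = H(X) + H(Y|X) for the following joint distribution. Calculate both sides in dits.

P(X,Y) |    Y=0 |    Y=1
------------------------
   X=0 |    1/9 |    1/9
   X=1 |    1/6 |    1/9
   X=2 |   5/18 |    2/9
H(X,Y) = 0.7475, H(X) = 0.4502, H(Y|X) = 0.2973 (all in dits)

Chain rule: H(X,Y) = H(X) + H(Y|X)

Left side — joint entropy directly:
H(X,Y) = -Σ p(x,y) log p(x,y) = 0.7475 dits

Right side — compute H(Y|X) from the conditional distributions:
P(X) = (2/9, 5/18, 1/2), so H(X) = 0.4502 dits
H(Y|X) = Σ_x P(X=x) · H(Y|X=x):
  P(Y|X=0) = (1/2, 1/2), H(Y|X=0) = 0.3010, weight P(X=0) = 2/9
  P(Y|X=1) = (3/5, 2/5), H(Y|X=1) = 0.2923, weight P(X=1) = 5/18
  P(Y|X=2) = (5/9, 4/9), H(Y|X=2) = 0.2983, weight P(X=2) = 1/2
H(Y|X) = 0.2973 dits

H(X) + H(Y|X) = 0.4502 + 0.2973 = 0.7475 dits

Both sides equal 0.7475 dits. ✓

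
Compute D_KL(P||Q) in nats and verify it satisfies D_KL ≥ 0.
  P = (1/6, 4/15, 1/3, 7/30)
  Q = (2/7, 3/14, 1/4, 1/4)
0.0483 nats

KL divergence satisfies the Gibbs inequality: D_KL(P||Q) ≥ 0 for all distributions P, Q.

D_KL(P||Q) = Σ p(x) log(p(x)/q(x))
Term by term:
  x=0: 1/6 × log_e[(1/6)/(2/7)] = -0.0898
  x=1: 4/15 × log_e[(4/15)/(3/14)] = 0.0583
  x=2: 1/3 × log_e[(1/3)/(1/4)] = 0.0959
  x=3: 7/30 × log_e[(7/30)/(1/4)] = -0.0161
D_KL(P||Q) = 0.0483 nats

D_KL(P||Q) = 0.0483 ≥ 0 ✓

This non-negativity is a fundamental property: relative entropy cannot be negative because it measures how different Q is from P.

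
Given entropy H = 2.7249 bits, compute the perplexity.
6.6111

Perplexity is 2^H (or exp(H) for natural log).

H = 2.7249 bits
Perplexity = 2^2.7249 = 6.6111

Interpretation: The model's uncertainty is equivalent to choosing uniformly among 6.6 options.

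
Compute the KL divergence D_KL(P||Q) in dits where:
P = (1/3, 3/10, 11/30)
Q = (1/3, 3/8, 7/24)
0.0074 dits

KL divergence: D_KL(P||Q) = Σ p(x) log(p(x)/q(x))

Computing term by term:
  x=0: 1/3 × log_10[(1/3)/(1/3)] = 1/3 × 0.0000 = 0.0000
  x=1: 3/10 × log_10[(3/10)/(3/8)] = 3/10 × -0.0969 = -0.0291
  x=2: 11/30 × log_10[(11/30)/(7/24)] = 11/30 × 0.0994 = 0.0364

D_KL(P||Q) = 0.0074 dits

Note: KL divergence is always non-negative and equals 0 iff P = Q.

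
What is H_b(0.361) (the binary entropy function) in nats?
0.6540 nats

The binary entropy function is:
H(p) = -p log(p) - (1-p) log(1-p)

H(0.361) = -0.361 × log_e(0.361) - 0.639 × log_e(0.639)
H(0.361) = 0.6540 nats

Note: Binary entropy is maximized at p=0.5 (H=1 bit) and minimized at p=0 or p=1 (H=0).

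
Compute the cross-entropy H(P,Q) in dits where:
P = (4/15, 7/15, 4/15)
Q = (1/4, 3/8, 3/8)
0.4729 dits

Cross-entropy: H(P,Q) = -Σ p(x) log q(x)

Alternatively: H(P,Q) = H(P) + D_KL(P||Q)
H(P) = 0.4606 dits
D_KL(P||Q) = 0.0123 dits

H(P,Q) = 0.4606 + 0.0123 = 0.4729 dits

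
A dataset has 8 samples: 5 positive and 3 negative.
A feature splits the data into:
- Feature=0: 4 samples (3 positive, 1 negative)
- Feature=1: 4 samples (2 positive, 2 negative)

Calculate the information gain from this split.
0.0488 bits

Information Gain = H(Y) - H(Y|Feature)

Before split:
P(positive) = 5/8 = 0.6250
H(Y) = 0.9544 bits

After split:
Feature=0: H = 0.8113 bits (weight = 4/8)
Feature=1: H = 1.0000 bits (weight = 4/8)
H(Y|Feature) = (4/8)×0.8113 + (4/8)×1.0000 = 0.9056 bits

Information Gain = 0.9544 - 0.9056 = 0.0488 bits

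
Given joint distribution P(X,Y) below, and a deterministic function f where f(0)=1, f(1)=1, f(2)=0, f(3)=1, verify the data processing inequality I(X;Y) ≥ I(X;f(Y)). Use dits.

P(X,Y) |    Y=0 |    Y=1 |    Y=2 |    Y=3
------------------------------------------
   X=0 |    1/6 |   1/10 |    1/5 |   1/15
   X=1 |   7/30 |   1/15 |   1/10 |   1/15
I(X;Y) = 0.0103, I(X;f(Y)) = 0.0068, inequality holds: 0.0103 ≥ 0.0068

Data Processing Inequality: For any Markov chain X → Y → Z, we have I(X;Y) ≥ I(X;Z).

Here Z = f(Y) is a deterministic function of Y, forming X → Y → Z.

Original I(X;Y) = 0.0103 dits

After applying f:
P(X,Z) where Z=f(Y):
- P(X,Z=0) = P(X,Y=2)
- P(X,Z=1) = P(X,Y=0) + P(X,Y=1) + P(X,Y=3)

I(X;Z) = I(X;f(Y)) = 0.0068 dits

Verification: 0.0103 ≥ 0.0068 ✓

Information cannot be created by processing; the function f can only lose information about X.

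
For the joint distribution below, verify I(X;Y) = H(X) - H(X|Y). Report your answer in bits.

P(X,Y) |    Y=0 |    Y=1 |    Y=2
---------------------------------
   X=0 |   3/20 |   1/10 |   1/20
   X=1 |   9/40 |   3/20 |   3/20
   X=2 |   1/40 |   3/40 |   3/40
I(X;Y) = 0.0594 bits

Mutual information has multiple equivalent forms:
- I(X;Y) = H(X) - H(X|Y)
- I(X;Y) = H(Y) - H(Y|X)
- I(X;Y) = H(X) + H(Y) - H(X,Y)

Computing all quantities:
H(X) = 1.4492, H(Y) = 1.5679, H(X,Y) = 2.9577
H(X|Y) = 1.3898, H(Y|X) = 1.5085

Verification:
H(X) - H(X|Y) = 1.4492 - 1.3898 = 0.0594
H(Y) - H(Y|X) = 1.5679 - 1.5085 = 0.0594
H(X) + H(Y) - H(X,Y) = 1.4492 + 1.5679 - 2.9577 = 0.0594

All forms give I(X;Y) = 0.0594 bits. ✓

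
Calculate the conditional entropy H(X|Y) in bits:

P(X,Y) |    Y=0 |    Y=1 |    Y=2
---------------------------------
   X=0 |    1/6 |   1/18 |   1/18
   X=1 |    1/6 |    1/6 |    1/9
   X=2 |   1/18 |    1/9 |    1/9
1.4726 bits

Using the chain rule: H(X|Y) = H(X,Y) - H(Y)

First, compute H(X,Y) = 3.0441 bits

Marginal P(Y) = (7/18, 1/3, 5/18)
H(Y) = 1.5715 bits

H(X|Y) = H(X,Y) - H(Y) = 3.0441 - 1.5715 = 1.4726 bits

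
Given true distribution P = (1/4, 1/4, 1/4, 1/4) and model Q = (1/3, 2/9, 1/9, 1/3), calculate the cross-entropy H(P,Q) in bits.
2.1274 bits

Cross-entropy: H(P,Q) = -Σ p(x) log q(x)

Alternatively: H(P,Q) = H(P) + D_KL(P||Q)
H(P) = 2.0000 bits
D_KL(P||Q) = 0.1274 bits

H(P,Q) = 2.0000 + 0.1274 = 2.1274 bits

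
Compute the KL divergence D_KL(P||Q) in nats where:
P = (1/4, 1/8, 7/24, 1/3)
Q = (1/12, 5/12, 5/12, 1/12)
0.4822 nats

KL divergence: D_KL(P||Q) = Σ p(x) log(p(x)/q(x))

Computing term by term:
  x=0: 1/4 × log_e[(1/4)/(1/12)] = 1/4 × 1.0986 = 0.2747
  x=1: 1/8 × log_e[(1/8)/(5/12)] = 1/8 × -1.2040 = -0.1505
  x=2: 7/24 × log_e[(7/24)/(5/12)] = 7/24 × -0.3567 = -0.1040
  x=3: 1/3 × log_e[(1/3)/(1/12)] = 1/3 × 1.3863 = 0.4621

D_KL(P||Q) = 0.4822 nats

Note: KL divergence is always non-negative and equals 0 iff P = Q.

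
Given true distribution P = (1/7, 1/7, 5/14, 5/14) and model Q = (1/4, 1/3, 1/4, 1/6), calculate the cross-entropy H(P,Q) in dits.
0.6471 dits

Cross-entropy: H(P,Q) = -Σ p(x) log q(x)

Alternatively: H(P,Q) = H(P) + D_KL(P||Q)
H(P) = 0.5609 dits
D_KL(P||Q) = 0.0862 dits

H(P,Q) = 0.5609 + 0.0862 = 0.6471 dits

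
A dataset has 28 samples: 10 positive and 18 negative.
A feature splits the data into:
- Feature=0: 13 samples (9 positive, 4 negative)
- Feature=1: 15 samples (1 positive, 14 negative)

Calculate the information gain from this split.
0.3375 bits

Information Gain = H(Y) - H(Y|Feature)

Before split:
P(positive) = 10/28 = 0.3571
H(Y) = 0.9403 bits

After split:
Feature=0: H = 0.8905 bits (weight = 13/28)
Feature=1: H = 0.3534 bits (weight = 15/28)
H(Y|Feature) = (13/28)×0.8905 + (15/28)×0.3534 = 0.6027 bits

Information Gain = 0.9403 - 0.6027 = 0.3375 bits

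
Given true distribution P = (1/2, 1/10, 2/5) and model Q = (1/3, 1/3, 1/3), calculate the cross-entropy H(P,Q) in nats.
1.0986 nats

Cross-entropy: H(P,Q) = -Σ p(x) log q(x)

Alternatively: H(P,Q) = H(P) + D_KL(P||Q)
H(P) = 0.9433 nats
D_KL(P||Q) = 0.1553 nats

H(P,Q) = 0.9433 + 0.1553 = 1.0986 nats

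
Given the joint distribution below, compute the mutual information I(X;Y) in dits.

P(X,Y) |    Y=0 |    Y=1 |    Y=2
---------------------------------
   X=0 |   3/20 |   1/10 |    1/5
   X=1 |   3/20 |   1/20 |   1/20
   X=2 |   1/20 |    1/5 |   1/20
0.0525 dits

Mutual information: I(X;Y) = H(X) + H(Y) - H(X,Y)

Marginals:
P(X) = (9/20, 1/4, 3/10), H(X) = 0.4634 dits
P(Y) = (7/20, 7/20, 3/10), H(Y) = 0.4760 dits

Joint entropy: H(X,Y) = 0.8870 dits

I(X;Y) = 0.4634 + 0.4760 - 0.8870 = 0.0525 dits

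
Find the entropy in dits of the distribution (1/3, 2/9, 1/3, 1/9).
0.5693 dits

Shannon entropy is H(X) = -Σ p(x) log p(x).

For P = (1/3, 2/9, 1/3, 1/9):
H = -1/3 × log_10(1/3) -2/9 × log_10(2/9) -1/3 × log_10(1/3) -1/9 × log_10(1/9)
H = 0.5693 dits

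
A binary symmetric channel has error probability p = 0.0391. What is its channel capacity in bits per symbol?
0.7618 bits

For a binary symmetric channel (BSC) with error probability p:
Capacity C = 1 - H(p) bits per symbol

where H(p) = -p log₂(p) - (1-p) log₂(1-p) is the binary entropy function.

H(0.0391) = 0.2382 bits
C = 1 - 0.2382 = 0.7618 bits per symbol

This means we can reliably transmit up to 0.7618 bits of information per channel use.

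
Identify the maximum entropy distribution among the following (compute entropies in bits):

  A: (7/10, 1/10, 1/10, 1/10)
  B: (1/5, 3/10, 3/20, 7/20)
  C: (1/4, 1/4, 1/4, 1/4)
C

For a discrete distribution over n outcomes, entropy is maximized by the uniform distribution.

Computing entropies:
H(A) = 1.3568 bits
H(B) = 1.9261 bits
H(C) = 2.0000 bits

The uniform distribution (where all probabilities equal 1/4) achieves the maximum entropy of log_2(4) = 2.0000 bits.

Distribution C has the highest entropy.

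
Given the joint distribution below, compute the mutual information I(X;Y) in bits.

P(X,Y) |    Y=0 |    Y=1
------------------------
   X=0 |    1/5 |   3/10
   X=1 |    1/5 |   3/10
0.0000 bits

Mutual information: I(X;Y) = H(X) + H(Y) - H(X,Y)

Marginals:
P(X) = (1/2, 1/2), H(X) = 1.0000 bits
P(Y) = (2/5, 3/5), H(Y) = 0.9710 bits

Joint entropy: H(X,Y) = 1.9710 bits

I(X;Y) = 1.0000 + 0.9710 - 1.9710 = 0.0000 bits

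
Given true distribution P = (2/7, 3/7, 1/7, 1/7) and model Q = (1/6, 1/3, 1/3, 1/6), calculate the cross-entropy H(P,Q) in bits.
2.0135 bits

Cross-entropy: H(P,Q) = -Σ p(x) log q(x)

Alternatively: H(P,Q) = H(P) + D_KL(P||Q)
H(P) = 1.8424 bits
D_KL(P||Q) = 0.1712 bits

H(P,Q) = 1.8424 + 0.1712 = 2.0135 bits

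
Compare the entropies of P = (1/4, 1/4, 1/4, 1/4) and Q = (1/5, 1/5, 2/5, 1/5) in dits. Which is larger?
P

Computing entropies in dits:
H(P) = 0.6021
H(Q) = 0.5786

Distribution P has higher entropy.

Intuition: The distribution closer to uniform (more spread out) has higher entropy.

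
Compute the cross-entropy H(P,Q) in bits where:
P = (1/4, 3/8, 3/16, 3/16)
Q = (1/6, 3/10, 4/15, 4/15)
2.0127 bits

Cross-entropy: H(P,Q) = -Σ p(x) log q(x)

Alternatively: H(P,Q) = H(P) + D_KL(P||Q)
H(P) = 1.9363 bits
D_KL(P||Q) = 0.0764 bits

H(P,Q) = 1.9363 + 0.0764 = 2.0127 bits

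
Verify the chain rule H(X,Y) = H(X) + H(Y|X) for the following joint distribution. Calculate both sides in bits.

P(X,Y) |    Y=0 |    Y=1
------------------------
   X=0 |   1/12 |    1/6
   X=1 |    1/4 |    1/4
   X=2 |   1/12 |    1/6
H(X,Y) = 2.4591, H(X) = 1.5000, H(Y|X) = 0.9591 (all in bits)

Chain rule: H(X,Y) = H(X) + H(Y|X)

Left side — joint entropy directly:
H(X,Y) = -Σ p(x,y) log p(x,y) = 2.4591 bits

Right side — compute H(Y|X) from the conditional distributions:
P(X) = (1/4, 1/2, 1/4), so H(X) = 1.5000 bits
H(Y|X) = Σ_x P(X=x) · H(Y|X=x):
  P(Y|X=0) = (1/3, 2/3), H(Y|X=0) = 0.9183, weight P(X=0) = 1/4
  P(Y|X=1) = (1/2, 1/2), H(Y|X=1) = 1.0000, weight P(X=1) = 1/2
  P(Y|X=2) = (1/3, 2/3), H(Y|X=2) = 0.9183, weight P(X=2) = 1/4
H(Y|X) = 0.9591 bits

H(X) + H(Y|X) = 1.5000 + 0.9591 = 2.4591 bits

Both sides equal 2.4591 bits. ✓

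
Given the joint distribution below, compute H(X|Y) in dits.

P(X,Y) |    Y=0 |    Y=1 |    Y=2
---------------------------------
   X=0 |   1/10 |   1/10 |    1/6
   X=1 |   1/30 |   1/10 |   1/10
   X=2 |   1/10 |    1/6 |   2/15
0.4589 dits

Using the chain rule: H(X|Y) = H(X,Y) - H(Y)

First, compute H(X,Y) = 0.9253 dits

Marginal P(Y) = (7/30, 11/30, 2/5)
H(Y) = 0.4664 dits

H(X|Y) = H(X,Y) - H(Y) = 0.9253 - 0.4664 = 0.4589 dits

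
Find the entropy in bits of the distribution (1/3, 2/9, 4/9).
1.5305 bits

Shannon entropy is H(X) = -Σ p(x) log p(x).

For P = (1/3, 2/9, 4/9):
H = -1/3 × log_2(1/3) -2/9 × log_2(2/9) -4/9 × log_2(4/9)
H = 1.5305 bits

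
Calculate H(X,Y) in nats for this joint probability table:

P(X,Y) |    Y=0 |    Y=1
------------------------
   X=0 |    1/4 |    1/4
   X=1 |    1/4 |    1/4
1.3863 nats

Joint entropy is H(X,Y) = -Σ_{x,y} p(x,y) log p(x,y).

Summing over all non-zero entries:
H(X,Y) = -[1/4·log_e(1/4) + 1/4·log_e(1/4) + 1/4·log_e(1/4) + 1/4·log_e(1/4)]
H(X,Y) = 1.3863 nats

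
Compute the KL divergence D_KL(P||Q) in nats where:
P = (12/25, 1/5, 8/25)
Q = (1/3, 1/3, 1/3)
0.0598 nats

KL divergence: D_KL(P||Q) = Σ p(x) log(p(x)/q(x))

Computing term by term:
  x=0: 12/25 × log_e[(12/25)/(1/3)] = 12/25 × 0.3646 = 0.1750
  x=1: 1/5 × log_e[(1/5)/(1/3)] = 1/5 × -0.5108 = -0.1022
  x=2: 8/25 × log_e[(8/25)/(1/3)] = 8/25 × -0.0408 = -0.0131

D_KL(P||Q) = 0.0598 nats

Note: KL divergence is always non-negative and equals 0 iff P = Q.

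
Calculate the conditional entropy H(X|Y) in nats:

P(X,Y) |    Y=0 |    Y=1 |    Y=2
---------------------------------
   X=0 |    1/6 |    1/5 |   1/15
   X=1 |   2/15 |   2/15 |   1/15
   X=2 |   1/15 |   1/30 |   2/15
0.9932 nats

Using the chain rule: H(X|Y) = H(X,Y) - H(Y)

First, compute H(X,Y) = 2.0815 nats

Marginal P(Y) = (11/30, 11/30, 4/15)
H(Y) = 1.0882 nats

H(X|Y) = H(X,Y) - H(Y) = 2.0815 - 1.0882 = 0.9932 nats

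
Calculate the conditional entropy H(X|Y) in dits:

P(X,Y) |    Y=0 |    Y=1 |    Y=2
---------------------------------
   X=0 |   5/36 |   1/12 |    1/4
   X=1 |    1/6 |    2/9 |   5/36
0.2793 dits

Using the chain rule: H(X|Y) = H(X,Y) - H(Y)

First, compute H(X,Y) = 0.7534 dits

Marginal P(Y) = (11/36, 11/36, 7/18)
H(Y) = 0.4742 dits

H(X|Y) = H(X,Y) - H(Y) = 0.7534 - 0.4742 = 0.2793 dits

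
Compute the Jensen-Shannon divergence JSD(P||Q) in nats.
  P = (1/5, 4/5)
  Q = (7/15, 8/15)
0.0409 nats

Jensen-Shannon divergence is:
JSD(P||Q) = 0.5 × D_KL(P||M) + 0.5 × D_KL(Q||M)
where M = 0.5 × (P + Q) is the mixture distribution.

M = 0.5 × (1/5, 4/5) + 0.5 × (7/15, 8/15) = (1/3, 2/3)

D_KL(P||M) = 0.0437 nats
D_KL(Q||M) = 0.0380 nats

JSD(P||Q) = 0.5 × 0.0437 + 0.5 × 0.0380 = 0.0409 nats

Unlike KL divergence, JSD is symmetric and bounded: 0 ≤ JSD ≤ log(2).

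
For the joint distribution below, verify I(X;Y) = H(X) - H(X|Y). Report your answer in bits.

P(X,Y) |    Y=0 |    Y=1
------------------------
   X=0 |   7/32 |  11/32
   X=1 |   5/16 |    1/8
I(X;Y) = 0.0773 bits

Mutual information has multiple equivalent forms:
- I(X;Y) = H(X) - H(X|Y)
- I(X;Y) = H(Y) - H(Y|X)
- I(X;Y) = H(X) + H(Y) - H(X,Y)

Computing all quantities:
H(X) = 0.9887, H(Y) = 0.9972, H(X,Y) = 1.9086
H(X|Y) = 0.9114, H(Y|X) = 0.9199

Verification:
H(X) - H(X|Y) = 0.9887 - 0.9114 = 0.0773
H(Y) - H(Y|X) = 0.9972 - 0.9199 = 0.0773
H(X) + H(Y) - H(X,Y) = 0.9887 + 0.9972 - 1.9086 = 0.0773

All forms give I(X;Y) = 0.0773 bits. ✓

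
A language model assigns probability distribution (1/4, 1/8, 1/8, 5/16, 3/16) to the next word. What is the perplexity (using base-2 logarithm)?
4.6823

Perplexity is 2^H (or exp(H) for natural log).

First, H = -Σ p log p = 2.2272 bits
Perplexity = 2^2.2272 = 4.6823

Interpretation: The model's uncertainty is equivalent to choosing uniformly among 4.7 options.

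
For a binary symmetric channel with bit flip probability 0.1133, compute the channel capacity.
0.4902 bits

For a binary symmetric channel (BSC) with error probability p:
Capacity C = 1 - H(p) bits per symbol

where H(p) = -p log₂(p) - (1-p) log₂(1-p) is the binary entropy function.

H(0.1133) = 0.5098 bits
C = 1 - 0.5098 = 0.4902 bits per symbol

This means we can reliably transmit up to 0.4902 bits of information per channel use.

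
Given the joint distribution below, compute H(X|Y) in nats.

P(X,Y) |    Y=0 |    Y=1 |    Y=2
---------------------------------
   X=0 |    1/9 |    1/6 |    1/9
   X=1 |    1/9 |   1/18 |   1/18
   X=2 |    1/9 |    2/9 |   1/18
1.0303 nats

Using the chain rule: H(X|Y) = H(X,Y) - H(Y)

First, compute H(X,Y) = 2.0911 nats

Marginal P(Y) = (1/3, 4/9, 2/9)
H(Y) = 1.0609 nats

H(X|Y) = H(X,Y) - H(Y) = 2.0911 - 1.0609 = 1.0303 nats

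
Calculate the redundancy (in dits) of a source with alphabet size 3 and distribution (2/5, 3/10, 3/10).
0.0042 dits

Redundancy measures how far a source is from maximum entropy:
R = H_max - H(X)

Maximum entropy for 3 symbols: H_max = log_10(3) = 0.4771 dits
Actual entropy: H(X) = 0.4729 dits
Redundancy: R = 0.4771 - 0.4729 = 0.0042 dits

This redundancy represents potential for compression: the source could be compressed by 0.0042 dits per symbol.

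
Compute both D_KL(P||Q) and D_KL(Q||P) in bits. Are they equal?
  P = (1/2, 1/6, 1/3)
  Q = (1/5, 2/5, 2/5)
D_KL(P||Q) = 0.3628, D_KL(Q||P) = 0.3460

KL divergence is not symmetric: D_KL(P||Q) ≠ D_KL(Q||P) in general.

D_KL(P||Q) = 0.3628 bits
D_KL(Q||P) = 0.3460 bits

No, they are not equal!

This asymmetry is why KL divergence is not a true distance metric.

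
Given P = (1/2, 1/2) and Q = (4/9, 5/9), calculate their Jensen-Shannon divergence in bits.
0.0022 bits

Jensen-Shannon divergence is:
JSD(P||Q) = 0.5 × D_KL(P||M) + 0.5 × D_KL(Q||M)
where M = 0.5 × (P + Q) is the mixture distribution.

M = 0.5 × (1/2, 1/2) + 0.5 × (4/9, 5/9) = (17/36, 19/36)

D_KL(P||M) = 0.0022 bits
D_KL(Q||M) = 0.0022 bits

JSD(P||Q) = 0.5 × 0.0022 + 0.5 × 0.0022 = 0.0022 bits

Unlike KL divergence, JSD is symmetric and bounded: 0 ≤ JSD ≤ log(2).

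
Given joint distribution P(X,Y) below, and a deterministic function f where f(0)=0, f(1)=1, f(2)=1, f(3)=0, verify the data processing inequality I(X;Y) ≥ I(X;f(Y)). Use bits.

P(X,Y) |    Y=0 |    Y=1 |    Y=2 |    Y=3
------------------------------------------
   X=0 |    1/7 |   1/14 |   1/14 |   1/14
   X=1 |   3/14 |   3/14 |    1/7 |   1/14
I(X;Y) = 0.0221, I(X;f(Y)) = 0.0161, inequality holds: 0.0221 ≥ 0.0161

Data Processing Inequality: For any Markov chain X → Y → Z, we have I(X;Y) ≥ I(X;Z).

Here Z = f(Y) is a deterministic function of Y, forming X → Y → Z.

Original I(X;Y) = 0.0221 bits

After applying f:
P(X,Z) where Z=f(Y):
- P(X,Z=0) = P(X,Y=0) + P(X,Y=3)
- P(X,Z=1) = P(X,Y=1) + P(X,Y=2)

I(X;Z) = I(X;f(Y)) = 0.0161 bits

Verification: 0.0221 ≥ 0.0161 ✓

Information cannot be created by processing; the function f can only lose information about X.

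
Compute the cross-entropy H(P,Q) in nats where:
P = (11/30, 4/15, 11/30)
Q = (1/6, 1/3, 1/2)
1.2041 nats

Cross-entropy: H(P,Q) = -Σ p(x) log q(x)

Alternatively: H(P,Q) = H(P) + D_KL(P||Q)
H(P) = 1.0882 nats
D_KL(P||Q) = 0.1159 nats

H(P,Q) = 1.0882 + 0.1159 = 1.2041 nats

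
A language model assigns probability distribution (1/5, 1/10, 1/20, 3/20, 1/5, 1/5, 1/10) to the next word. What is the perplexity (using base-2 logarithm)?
6.4272

Perplexity is 2^H (or exp(H) for natural log).

First, H = -Σ p log p = 2.6842 bits
Perplexity = 2^2.6842 = 6.4272

Interpretation: The model's uncertainty is equivalent to choosing uniformly among 6.4 options.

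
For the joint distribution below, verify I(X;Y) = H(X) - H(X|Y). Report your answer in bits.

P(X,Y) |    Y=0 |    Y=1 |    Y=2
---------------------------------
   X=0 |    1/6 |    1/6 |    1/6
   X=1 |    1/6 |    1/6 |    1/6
I(X;Y) = 0.0000 bits

Mutual information has multiple equivalent forms:
- I(X;Y) = H(X) - H(X|Y)
- I(X;Y) = H(Y) - H(Y|X)
- I(X;Y) = H(X) + H(Y) - H(X,Y)

Computing all quantities:
H(X) = 1.0000, H(Y) = 1.5850, H(X,Y) = 2.5850
H(X|Y) = 1.0000, H(Y|X) = 1.5850

Verification:
H(X) - H(X|Y) = 1.0000 - 1.0000 = 0.0000
H(Y) - H(Y|X) = 1.5850 - 1.5850 = 0.0000
H(X) + H(Y) - H(X,Y) = 1.0000 + 1.5850 - 2.5850 = 0.0000

All forms give I(X;Y) = 0.0000 bits. ✓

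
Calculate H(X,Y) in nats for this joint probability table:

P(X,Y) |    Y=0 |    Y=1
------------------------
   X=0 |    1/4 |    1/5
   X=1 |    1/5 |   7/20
1.3578 nats

Joint entropy is H(X,Y) = -Σ_{x,y} p(x,y) log p(x,y).

Summing over all non-zero entries:
H(X,Y) = -[1/4·log_e(1/4) + 1/5·log_e(1/5) + 1/5·log_e(1/5) + 7/20·log_e(7/20)]
H(X,Y) = 1.3578 nats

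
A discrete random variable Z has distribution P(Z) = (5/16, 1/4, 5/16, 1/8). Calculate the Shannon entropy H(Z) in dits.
0.5791 dits

Shannon entropy is H(X) = -Σ p(x) log p(x).

For P = (5/16, 1/4, 5/16, 1/8):
H = -5/16 × log_10(5/16) -1/4 × log_10(1/4) -5/16 × log_10(5/16) -1/8 × log_10(1/8)
H = 0.5791 dits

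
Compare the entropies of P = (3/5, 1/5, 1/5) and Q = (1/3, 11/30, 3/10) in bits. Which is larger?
Q

Computing entropies in bits:
H(P) = 1.3710
H(Q) = 1.5801

Distribution Q has higher entropy.

Intuition: The distribution closer to uniform (more spread out) has higher entropy.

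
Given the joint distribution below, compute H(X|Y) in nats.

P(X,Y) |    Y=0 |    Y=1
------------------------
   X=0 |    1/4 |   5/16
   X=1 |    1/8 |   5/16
0.6719 nats

Using the chain rule: H(X|Y) = H(X,Y) - H(Y)

First, compute H(X,Y) = 1.3335 nats

Marginal P(Y) = (3/8, 5/8)
H(Y) = 0.6616 nats

H(X|Y) = H(X,Y) - H(Y) = 1.3335 - 0.6616 = 0.6719 nats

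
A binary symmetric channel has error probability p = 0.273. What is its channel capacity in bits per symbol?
0.1543 bits

For a binary symmetric channel (BSC) with error probability p:
Capacity C = 1 - H(p) bits per symbol

where H(p) = -p log₂(p) - (1-p) log₂(1-p) is the binary entropy function.

H(0.273) = 0.8457 bits
C = 1 - 0.8457 = 0.1543 bits per symbol

This means we can reliably transmit up to 0.1543 bits of information per channel use.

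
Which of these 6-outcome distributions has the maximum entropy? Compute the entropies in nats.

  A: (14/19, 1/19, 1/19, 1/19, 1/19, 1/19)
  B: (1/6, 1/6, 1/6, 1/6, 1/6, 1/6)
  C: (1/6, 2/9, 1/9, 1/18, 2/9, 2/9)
B

For a discrete distribution over n outcomes, entropy is maximized by the uniform distribution.

Computing entropies:
H(A) = 0.9999 nats
H(B) = 1.7918 nats
H(C) = 1.7061 nats

The uniform distribution (where all probabilities equal 1/6) achieves the maximum entropy of log_e(6) = 1.7918 nats.

Distribution B has the highest entropy.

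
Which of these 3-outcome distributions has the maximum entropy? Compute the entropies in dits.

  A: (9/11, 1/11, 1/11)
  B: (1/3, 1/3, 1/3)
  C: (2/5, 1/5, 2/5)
B

For a discrete distribution over n outcomes, entropy is maximized by the uniform distribution.

Computing entropies:
H(A) = 0.2606 dits
H(B) = 0.4771 dits
H(C) = 0.4581 dits

The uniform distribution (where all probabilities equal 1/3) achieves the maximum entropy of log_10(3) = 0.4771 dits.

Distribution B has the highest entropy.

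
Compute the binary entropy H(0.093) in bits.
0.4464 bits

The binary entropy function is:
H(p) = -p log(p) - (1-p) log(1-p)

H(0.093) = -0.093 × log_2(0.093) - 0.907 × log_2(0.907)
H(0.093) = 0.4464 bits

Note: Binary entropy is maximized at p=0.5 (H=1 bit) and minimized at p=0 or p=1 (H=0).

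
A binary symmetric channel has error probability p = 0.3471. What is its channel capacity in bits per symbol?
0.0685 bits

For a binary symmetric channel (BSC) with error probability p:
Capacity C = 1 - H(p) bits per symbol

where H(p) = -p log₂(p) - (1-p) log₂(1-p) is the binary entropy function.

H(0.3471) = 0.9315 bits
C = 1 - 0.9315 = 0.0685 bits per symbol

This means we can reliably transmit up to 0.0685 bits of information per channel use.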